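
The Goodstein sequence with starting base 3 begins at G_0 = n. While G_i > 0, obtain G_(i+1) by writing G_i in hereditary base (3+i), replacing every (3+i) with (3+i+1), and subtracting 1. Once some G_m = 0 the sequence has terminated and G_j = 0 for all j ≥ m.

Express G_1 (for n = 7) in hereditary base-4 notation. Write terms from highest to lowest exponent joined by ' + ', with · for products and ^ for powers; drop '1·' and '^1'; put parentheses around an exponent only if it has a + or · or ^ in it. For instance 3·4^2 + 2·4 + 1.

2·4

step 0: 7 = 2·3 + 1; sub 4 for 3: 2·4 + 1; = 9; G_1 = 9−1 = 8
step 1: 8 = 2·4; sub 5 for 4: 2·5; = 10; G_2 = 10−1 = 9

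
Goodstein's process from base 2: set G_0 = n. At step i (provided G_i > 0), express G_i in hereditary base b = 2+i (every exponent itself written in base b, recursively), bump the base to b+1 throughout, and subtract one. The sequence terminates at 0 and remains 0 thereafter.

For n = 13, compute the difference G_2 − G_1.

G_0=13  [base 2] 2^(2 + 1) + 2^2 + 1  →[2↦3]→  3^(3 + 1) + 3^3 + 1 = 109  −1 ⇒ G_1=108
G_1=108  [base 3] 3^(3 + 1) + 3^3  →[3↦4]→  4^(4 + 1) + 4^4 = 1280  −1 ⇒ G_2=1279

1171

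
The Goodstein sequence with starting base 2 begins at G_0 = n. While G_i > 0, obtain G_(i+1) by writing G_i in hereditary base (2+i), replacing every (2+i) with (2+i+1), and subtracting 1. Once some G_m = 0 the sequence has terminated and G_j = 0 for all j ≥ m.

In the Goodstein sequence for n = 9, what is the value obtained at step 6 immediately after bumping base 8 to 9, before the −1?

1162263922

[0] 9 ≡ 2^(2 + 1) + 1 (base 2). Lift 3: 82. −1: 81.
[1] 81 ≡ 3^(3 + 1) (base 3). Lift 4: 1024. −1: 1023.
[2] 1023 ≡ 3·4^4 + 3·4^3 + 3·4^2 + 3·4 + 3 (base 4). Lift 5: 9843. −1: 9842.
[3] 9842 ≡ 3·5^5 + 3·5^3 + 3·5^2 + 3·5 + 2 (base 5). Lift 6: 140744. −1: 140743.
[4] 140743 ≡ 3·6^6 + 3·6^3 + 3·6^2 + 3·6 + 1 (base 6). Lift 7: 2471827. −1: 2471826.
[5] 2471826 ≡ 3·7^7 + 3·7^3 + 3·7^2 + 3·7 (base 7). Lift 8: 50333400. −1: 50333399.
[6] 50333399 ≡ 3·8^8 + 3·8^3 + 3·8^2 + 2·8 + 7 (base 8). Lift 9: 1162263922. −1: 1162263921.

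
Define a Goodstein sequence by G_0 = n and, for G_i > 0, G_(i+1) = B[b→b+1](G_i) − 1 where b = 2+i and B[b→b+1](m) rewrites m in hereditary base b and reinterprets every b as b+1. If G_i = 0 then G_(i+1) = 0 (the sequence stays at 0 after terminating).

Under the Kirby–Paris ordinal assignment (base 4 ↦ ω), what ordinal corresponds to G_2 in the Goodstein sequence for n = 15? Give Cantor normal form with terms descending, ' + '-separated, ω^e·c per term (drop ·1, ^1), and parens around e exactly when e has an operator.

ω^(ω + 1) + ω^ω + 3

base 2: 15 = 2^(2 + 1) + 2^2 + 2 + 1; at 3: 3^(3 + 1) + 3^3 + 3 + 1 = 112; next = 111
base 3: 111 = 3^(3 + 1) + 3^3 + 3; at 4: 4^(4 + 1) + 4^4 + 4 = 1284; next = 1283
base 4: 1283 = 4^(4 + 1) + 4^4 + 3; at 5: 5^(5 + 1) + 5^5 + 3 = 18753; next = 18752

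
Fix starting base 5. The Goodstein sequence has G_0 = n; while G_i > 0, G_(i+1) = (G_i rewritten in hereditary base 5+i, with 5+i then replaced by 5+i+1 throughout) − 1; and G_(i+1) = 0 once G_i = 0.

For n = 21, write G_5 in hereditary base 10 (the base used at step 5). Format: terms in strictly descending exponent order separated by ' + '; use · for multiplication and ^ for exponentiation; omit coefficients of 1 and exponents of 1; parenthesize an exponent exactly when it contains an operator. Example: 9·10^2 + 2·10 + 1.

3·10 + 3

G_0=21  [base 5] 4·5 + 1  →[5↦6]→  4·6 + 1 = 25  −1 ⇒ G_1=24
G_1=24  [base 6] 4·6  →[6↦7]→  4·7 = 28  −1 ⇒ G_2=27
G_2=27  [base 7] 3·7 + 6  →[7↦8]→  3·8 + 6 = 30  −1 ⇒ G_3=29
G_3=29  [base 8] 3·8 + 5  →[8↦9]→  3·9 + 5 = 32  −1 ⇒ G_4=31
G_4=31  [base 9] 3·9 + 4  →[9↦10]→  3·10 + 4 = 34  −1 ⇒ G_5=33
G_5=33  [base 10] 3·10 + 3  →[10↦11]→  3·11 + 3 = 36  −1 ⇒ G_6=35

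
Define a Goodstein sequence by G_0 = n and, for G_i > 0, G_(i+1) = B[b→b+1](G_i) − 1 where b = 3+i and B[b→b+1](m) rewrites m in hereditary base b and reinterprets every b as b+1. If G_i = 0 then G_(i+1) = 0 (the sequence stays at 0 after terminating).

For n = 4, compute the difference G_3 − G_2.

-1

i=0: 4 = 3 + 1 (b=3); 3→4: 4 + 1 = 5; 5−1 = 4
i=1: 4 = 4 (b=4); 4→5: 5 = 5; 5−1 = 4
i=2: 4 = 4 (b=5); 5→6: 4 = 4; 4−1 = 3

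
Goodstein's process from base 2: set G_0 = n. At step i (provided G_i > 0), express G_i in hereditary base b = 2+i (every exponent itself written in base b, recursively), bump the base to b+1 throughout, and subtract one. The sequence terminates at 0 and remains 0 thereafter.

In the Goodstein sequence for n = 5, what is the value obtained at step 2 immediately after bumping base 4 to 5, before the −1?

468

i=0: 5 = 2^2 + 1 (b=2); 2→3: 3^3 + 1 = 28; 28−1 = 27
i=1: 27 = 3^3 (b=3); 3→4: 4^4 = 256; 256−1 = 255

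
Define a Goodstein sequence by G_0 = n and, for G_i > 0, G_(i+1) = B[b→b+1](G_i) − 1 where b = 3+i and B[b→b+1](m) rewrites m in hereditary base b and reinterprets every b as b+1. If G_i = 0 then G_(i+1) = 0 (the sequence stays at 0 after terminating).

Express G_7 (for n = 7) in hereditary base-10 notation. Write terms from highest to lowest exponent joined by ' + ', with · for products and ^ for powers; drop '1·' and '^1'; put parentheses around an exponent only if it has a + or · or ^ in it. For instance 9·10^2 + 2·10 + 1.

(0) 7|_3 = 2·3 + 1 ↦ 2·4 + 1|_4 = 9 ⇒ 8
(1) 8|_4 = 2·4 ↦ 2·5|_5 = 10 ⇒ 9
(2) 9|_5 = 5 + 4 ↦ 6 + 4|_6 = 10 ⇒ 9
(3) 9|_6 = 6 + 3 ↦ 7 + 3|_7 = 10 ⇒ 9
(4) 9|_7 = 7 + 2 ↦ 8 + 2|_8 = 10 ⇒ 9
(5) 9|_8 = 8 + 1 ↦ 9 + 1|_9 = 10 ⇒ 9
(6) 9|_9 = 9 ↦ 10|_10 = 10 ⇒ 9

9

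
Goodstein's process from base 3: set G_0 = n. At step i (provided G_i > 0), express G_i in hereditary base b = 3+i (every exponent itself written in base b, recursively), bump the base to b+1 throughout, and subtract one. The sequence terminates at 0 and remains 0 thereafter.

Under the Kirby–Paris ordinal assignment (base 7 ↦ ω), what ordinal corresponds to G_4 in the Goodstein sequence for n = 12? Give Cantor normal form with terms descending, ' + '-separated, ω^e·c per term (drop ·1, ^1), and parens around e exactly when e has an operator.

step 0: 12 = 3^2 + 3; sub 4 for 3: 4^2 + 4; = 20; G_1 = 20−1 = 19
step 1: 19 = 4^2 + 3; sub 5 for 4: 5^2 + 3; = 28; G_2 = 28−1 = 27
step 2: 27 = 5^2 + 2; sub 6 for 5: 6^2 + 2; = 38; G_3 = 38−1 = 37
step 3: 37 = 6^2 + 1; sub 7 for 6: 7^2 + 1; = 50; G_4 = 50−1 = 49

ω^2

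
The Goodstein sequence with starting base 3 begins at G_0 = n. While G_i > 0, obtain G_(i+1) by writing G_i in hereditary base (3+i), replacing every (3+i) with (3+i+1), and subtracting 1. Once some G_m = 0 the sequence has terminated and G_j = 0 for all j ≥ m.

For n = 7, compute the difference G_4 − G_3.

base 3: 7 = 2·3 + 1; at 4: 2·4 + 1 = 9; next = 8
base 4: 8 = 2·4; at 5: 2·5 = 10; next = 9
base 5: 9 = 5 + 4; at 6: 6 + 4 = 10; next = 9
base 6: 9 = 6 + 3; at 7: 7 + 3 = 10; next = 9

0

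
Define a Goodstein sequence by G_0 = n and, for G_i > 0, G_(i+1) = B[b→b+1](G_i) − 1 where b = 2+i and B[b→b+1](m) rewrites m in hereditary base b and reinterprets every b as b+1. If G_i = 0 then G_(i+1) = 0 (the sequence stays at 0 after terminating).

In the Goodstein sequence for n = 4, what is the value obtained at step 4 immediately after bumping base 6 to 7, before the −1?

G_0 = 4. HB_2(4) = 2^2. Bump = 27. G_1 = 26.
G_1 = 26. HB_3(26) = 2·3^2 + 2·3 + 2. Bump = 42. G_2 = 41.
G_2 = 41. HB_4(41) = 2·4^2 + 2·4 + 1. Bump = 61. G_3 = 60.
G_3 = 60. HB_5(60) = 2·5^2 + 2·5. Bump = 84. G_4 = 83.
G_4 = 83. HB_6(83) = 2·6^2 + 6 + 5. Bump = 110. G_5 = 109.

110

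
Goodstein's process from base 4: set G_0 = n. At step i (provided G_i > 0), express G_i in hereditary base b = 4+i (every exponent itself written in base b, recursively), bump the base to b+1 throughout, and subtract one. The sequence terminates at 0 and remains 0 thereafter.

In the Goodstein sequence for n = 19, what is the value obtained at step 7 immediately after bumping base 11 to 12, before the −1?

88

G_0=19  [base 4] 4^2 + 3  →[4↦5]→  5^2 + 3 = 28  −1 ⇒ G_1=27
G_1=27  [base 5] 5^2 + 2  →[5↦6]→  6^2 + 2 = 38  −1 ⇒ G_2=37
G_2=37  [base 6] 6^2 + 1  →[6↦7]→  7^2 + 1 = 50  −1 ⇒ G_3=49
G_3=49  [base 7] 7^2  →[7↦8]→  8^2 = 64  −1 ⇒ G_4=63
G_4=63  [base 8] 7·8 + 7  →[8↦9]→  7·9 + 7 = 70  −1 ⇒ G_5=69
G_5=69  [base 9] 7·9 + 6  →[9↦10]→  7·10 + 6 = 76  −1 ⇒ G_6=75
G_6=75  [base 10] 7·10 + 5  →[10↦11]→  7·11 + 5 = 82  −1 ⇒ G_7=81
G_7=81  [base 11] 7·11 + 4  →[11↦12]→  7·12 + 4 = 88  −1 ⇒ G_8=87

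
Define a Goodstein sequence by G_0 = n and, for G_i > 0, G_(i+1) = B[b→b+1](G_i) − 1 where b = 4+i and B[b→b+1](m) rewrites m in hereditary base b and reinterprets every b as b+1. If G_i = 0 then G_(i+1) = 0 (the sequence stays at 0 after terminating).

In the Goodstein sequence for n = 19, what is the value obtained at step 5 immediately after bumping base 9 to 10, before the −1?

76

G_0 = 19. HB_4(19) = 4^2 + 3. Bump = 28. G_1 = 27.
G_1 = 27. HB_5(27) = 5^2 + 2. Bump = 38. G_2 = 37.
G_2 = 37. HB_6(37) = 6^2 + 1. Bump = 50. G_3 = 49.
G_3 = 49. HB_7(49) = 7^2. Bump = 64. G_4 = 63.
G_4 = 63. HB_8(63) = 7·8 + 7. Bump = 70. G_5 = 69.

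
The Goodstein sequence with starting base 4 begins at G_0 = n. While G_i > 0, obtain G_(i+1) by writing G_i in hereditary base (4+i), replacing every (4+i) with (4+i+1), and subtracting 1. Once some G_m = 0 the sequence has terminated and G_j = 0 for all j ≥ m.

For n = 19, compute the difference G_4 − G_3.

G_0 = 19. HB_4(19) = 4^2 + 3. Bump = 28. G_1 = 27.
G_1 = 27. HB_5(27) = 5^2 + 2. Bump = 38. G_2 = 37.
G_2 = 37. HB_6(37) = 6^2 + 1. Bump = 50. G_3 = 49.
G_3 = 49. HB_7(49) = 7^2. Bump = 64. G_4 = 63.

14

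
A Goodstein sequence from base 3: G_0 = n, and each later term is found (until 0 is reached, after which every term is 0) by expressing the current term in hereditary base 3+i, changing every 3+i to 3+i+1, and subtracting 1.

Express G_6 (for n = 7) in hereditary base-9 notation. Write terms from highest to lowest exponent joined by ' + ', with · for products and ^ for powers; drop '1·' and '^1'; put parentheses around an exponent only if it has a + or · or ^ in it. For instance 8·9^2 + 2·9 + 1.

base 3: 7 = 2·3 + 1; at 4: 2·4 + 1 = 9; next = 8
base 4: 8 = 2·4; at 5: 2·5 = 10; next = 9
base 5: 9 = 5 + 4; at 6: 6 + 4 = 10; next = 9
base 6: 9 = 6 + 3; at 7: 7 + 3 = 10; next = 9
base 7: 9 = 7 + 2; at 8: 8 + 2 = 10; next = 9
base 8: 9 = 8 + 1; at 9: 9 + 1 = 10; next = 9
base 9: 9 = 9; at 10: 10 = 10; next = 9

9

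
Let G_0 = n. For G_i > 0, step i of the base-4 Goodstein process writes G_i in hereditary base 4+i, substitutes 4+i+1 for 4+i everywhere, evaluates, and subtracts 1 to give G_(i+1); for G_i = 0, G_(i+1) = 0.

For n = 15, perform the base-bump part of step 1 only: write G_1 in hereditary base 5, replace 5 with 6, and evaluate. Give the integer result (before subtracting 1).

20

step 0: 15 = 3·4 + 3; sub 5 for 4: 3·5 + 3; = 18; G_1 = 18−1 = 17
step 1: 17 = 3·5 + 2; sub 6 for 5: 3·6 + 2; = 20; G_2 = 20−1 = 19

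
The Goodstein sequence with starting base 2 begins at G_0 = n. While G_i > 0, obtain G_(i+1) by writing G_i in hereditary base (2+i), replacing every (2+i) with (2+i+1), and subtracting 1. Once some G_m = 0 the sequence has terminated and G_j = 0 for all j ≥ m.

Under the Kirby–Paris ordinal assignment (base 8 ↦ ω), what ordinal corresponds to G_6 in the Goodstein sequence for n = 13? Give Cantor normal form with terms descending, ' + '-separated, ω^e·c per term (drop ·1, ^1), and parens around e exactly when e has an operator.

ω^(ω + 1) + ω^3·3 + ω^2·3 + ω·2 + 7

13 —HB2→ 2^(2 + 1) + 2^2 + 1 —bump→ 3^(3 + 1) + 3^3 + 1 = 109 —(−1)→ 108
108 —HB3→ 3^(3 + 1) + 3^3 —bump→ 4^(4 + 1) + 4^4 = 1280 —(−1)→ 1279
1279 —HB4→ 4^(4 + 1) + 3·4^3 + 3·4^2 + 3·4 + 3 —bump→ 5^(5 + 1) + 3·5^3 + 3·5^2 + 3·5 + 3 = 16093 —(−1)→ 16092
16092 —HB5→ 5^(5 + 1) + 3·5^3 + 3·5^2 + 3·5 + 2 —bump→ 6^(6 + 1) + 3·6^3 + 3·6^2 + 3·6 + 2 = 280712 —(−1)→ 280711
280711 —HB6→ 6^(6 + 1) + 3·6^3 + 3·6^2 + 3·6 + 1 —bump→ 7^(7 + 1) + 3·7^3 + 3·7^2 + 3·7 + 1 = 5765999 —(−1)→ 5765998
5765998 —HB7→ 7^(7 + 1) + 3·7^3 + 3·7^2 + 3·7 —bump→ 8^(8 + 1) + 3·8^3 + 3·8^2 + 3·8 = 134219480 —(−1)→ 134219479
134219479 —HB8→ 8^(8 + 1) + 3·8^3 + 3·8^2 + 2·8 + 7 —bump→ 9^(9 + 1) + 3·9^3 + 3·9^2 + 2·9 + 7 = 3486786856 —(−1)→ 3486786855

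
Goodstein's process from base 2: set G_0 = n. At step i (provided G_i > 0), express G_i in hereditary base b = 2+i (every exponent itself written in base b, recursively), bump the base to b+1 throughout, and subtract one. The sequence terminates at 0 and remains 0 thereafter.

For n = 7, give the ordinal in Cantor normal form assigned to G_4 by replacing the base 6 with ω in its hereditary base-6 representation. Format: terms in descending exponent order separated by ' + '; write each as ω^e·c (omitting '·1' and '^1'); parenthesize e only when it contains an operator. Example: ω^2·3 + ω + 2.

ω^ω + 1

7 —HB2→ 2^2 + 2 + 1 —bump→ 3^3 + 3 + 1 = 31 —(−1)→ 30
30 —HB3→ 3^3 + 3 —bump→ 4^4 + 4 = 260 —(−1)→ 259
259 —HB4→ 4^4 + 3 —bump→ 5^5 + 3 = 3128 —(−1)→ 3127
3127 —HB5→ 5^5 + 2 —bump→ 6^6 + 2 = 46658 —(−1)→ 46657
46657 —HB6→ 6^6 + 1 —bump→ 7^7 + 1 = 823544 —(−1)→ 823543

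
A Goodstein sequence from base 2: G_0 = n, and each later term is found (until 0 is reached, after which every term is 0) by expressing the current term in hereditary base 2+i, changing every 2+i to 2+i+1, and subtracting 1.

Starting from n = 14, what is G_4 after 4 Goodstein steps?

326591

[0] 14 ≡ 2^(2 + 1) + 2^2 + 2 (base 2). Lift 3: 111. −1: 110.
[1] 110 ≡ 3^(3 + 1) + 3^3 + 2 (base 3). Lift 4: 1282. −1: 1281.
[2] 1281 ≡ 4^(4 + 1) + 4^4 + 1 (base 4). Lift 5: 18751. −1: 18750.
[3] 18750 ≡ 5^(5 + 1) + 5^5 (base 5). Lift 6: 326592. −1: 326591.
[4] 326591 ≡ 6^(6 + 1) + 5·6^5 + 5·6^4 + 5·6^3 + 5·6^2 + 5·6 + 5 (base 6). Lift 7: 5862841. −1: 5862840.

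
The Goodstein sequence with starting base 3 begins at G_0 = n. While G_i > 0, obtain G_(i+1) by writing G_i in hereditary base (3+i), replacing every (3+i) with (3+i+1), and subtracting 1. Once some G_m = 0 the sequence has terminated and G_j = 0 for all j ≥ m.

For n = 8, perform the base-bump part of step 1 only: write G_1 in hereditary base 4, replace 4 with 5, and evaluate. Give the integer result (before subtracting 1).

11

i=0: 8 = 2·3 + 2 (b=3); 3→4: 2·4 + 2 = 10; 10−1 = 9
i=1: 9 = 2·4 + 1 (b=4); 4→5: 2·5 + 1 = 11; 11−1 = 10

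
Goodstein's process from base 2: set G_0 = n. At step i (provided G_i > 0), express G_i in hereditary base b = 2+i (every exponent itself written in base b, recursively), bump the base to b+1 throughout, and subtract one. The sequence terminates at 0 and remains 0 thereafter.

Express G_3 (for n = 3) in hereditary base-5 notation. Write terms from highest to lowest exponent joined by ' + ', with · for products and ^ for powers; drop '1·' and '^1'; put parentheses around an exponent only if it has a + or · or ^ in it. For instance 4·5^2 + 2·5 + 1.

3 —HB2→ 2 + 1 —bump→ 3 + 1 = 4 —(−1)→ 3
3 —HB3→ 3 —bump→ 4 = 4 —(−1)→ 3
3 —HB4→ 3 —bump→ 3 = 3 —(−1)→ 2
2 —HB5→ 2 —bump→ 2 = 2 —(−1)→ 1

2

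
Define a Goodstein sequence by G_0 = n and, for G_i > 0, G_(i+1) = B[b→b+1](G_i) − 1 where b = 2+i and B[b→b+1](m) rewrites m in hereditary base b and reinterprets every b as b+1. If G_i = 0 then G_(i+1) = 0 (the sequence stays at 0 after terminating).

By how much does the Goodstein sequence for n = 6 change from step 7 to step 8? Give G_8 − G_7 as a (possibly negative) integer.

223404

(0) 6|_2 = 2^2 + 2 ↦ 3^3 + 3|_3 = 30 ⇒ 29
(1) 29|_3 = 3^3 + 2 ↦ 4^4 + 2|_4 = 258 ⇒ 257
(2) 257|_4 = 4^4 + 1 ↦ 5^5 + 1|_5 = 3126 ⇒ 3125
(3) 3125|_5 = 5^5 ↦ 6^6|_6 = 46656 ⇒ 46655
(4) 46655|_6 = 5·6^5 + 5·6^4 + 5·6^3 + 5·6^2 + 5·6 + 5 ↦ 5·7^5 + 5·7^4 + 5·7^3 + 5·7^2 + 5·7 + 5|_7 = 98040 ⇒ 98039
(5) 98039|_7 = 5·7^5 + 5·7^4 + 5·7^3 + 5·7^2 + 5·7 + 4 ↦ 5·8^5 + 5·8^4 + 5·8^3 + 5·8^2 + 5·8 + 4|_8 = 187244 ⇒ 187243
(6) 187243|_8 = 5·8^5 + 5·8^4 + 5·8^3 + 5·8^2 + 5·8 + 3 ↦ 5·9^5 + 5·9^4 + 5·9^3 + 5·9^2 + 5·9 + 3|_9 = 332148 ⇒ 332147
(7) 332147|_9 = 5·9^5 + 5·9^4 + 5·9^3 + 5·9^2 + 5·9 + 2 ↦ 5·10^5 + 5·10^4 + 5·10^3 + 5·10^2 + 5·10 + 2|_10 = 555552 ⇒ 555551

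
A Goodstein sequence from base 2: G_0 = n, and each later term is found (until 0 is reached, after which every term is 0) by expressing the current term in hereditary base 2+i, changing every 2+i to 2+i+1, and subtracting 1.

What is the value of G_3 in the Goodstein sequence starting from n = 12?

12 —HB2→ 2^(2 + 1) + 2^2 —bump→ 3^(3 + 1) + 3^3 = 108 —(−1)→ 107
107 —HB3→ 3^(3 + 1) + 2·3^2 + 2·3 + 2 —bump→ 4^(4 + 1) + 2·4^2 + 2·4 + 2 = 1066 —(−1)→ 1065
1065 —HB4→ 4^(4 + 1) + 2·4^2 + 2·4 + 1 —bump→ 5^(5 + 1) + 2·5^2 + 2·5 + 1 = 15686 —(−1)→ 15685

15685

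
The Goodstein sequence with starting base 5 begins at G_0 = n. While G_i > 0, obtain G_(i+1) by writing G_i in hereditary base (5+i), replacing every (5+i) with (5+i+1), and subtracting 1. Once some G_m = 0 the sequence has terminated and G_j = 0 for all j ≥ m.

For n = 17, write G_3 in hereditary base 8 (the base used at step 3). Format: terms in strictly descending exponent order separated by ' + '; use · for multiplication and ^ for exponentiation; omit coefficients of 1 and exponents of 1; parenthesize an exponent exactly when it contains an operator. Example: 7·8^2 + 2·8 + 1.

[0] 17 ≡ 3·5 + 2 (base 5). Lift 6: 20. −1: 19.
[1] 19 ≡ 3·6 + 1 (base 6). Lift 7: 22. −1: 21.
[2] 21 ≡ 3·7 (base 7). Lift 8: 24. −1: 23.

2·8 + 7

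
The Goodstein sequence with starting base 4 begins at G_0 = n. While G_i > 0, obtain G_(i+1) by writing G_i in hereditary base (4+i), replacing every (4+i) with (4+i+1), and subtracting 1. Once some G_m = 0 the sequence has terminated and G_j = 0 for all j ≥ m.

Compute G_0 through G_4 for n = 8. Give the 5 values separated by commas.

step 0: 8 = 2·4; sub 5 for 4: 2·5; = 10; G_1 = 10−1 = 9
step 1: 9 = 5 + 4; sub 6 for 5: 6 + 4; = 10; G_2 = 10−1 = 9
step 2: 9 = 6 + 3; sub 7 for 6: 7 + 3; = 10; G_3 = 10−1 = 9
step 3: 9 = 7 + 2; sub 8 for 7: 8 + 2; = 10; G_4 = 10−1 = 9

8, 9, 9, 9, 9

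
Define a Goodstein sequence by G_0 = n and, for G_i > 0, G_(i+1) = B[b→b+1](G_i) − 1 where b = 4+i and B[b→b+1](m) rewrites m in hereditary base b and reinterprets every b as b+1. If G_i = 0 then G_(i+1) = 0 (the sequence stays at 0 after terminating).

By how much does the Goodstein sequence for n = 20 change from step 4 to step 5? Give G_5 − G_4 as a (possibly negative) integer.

16

i=0: 20 = 4^2 + 4 (b=4); 4→5: 5^2 + 5 = 30; 30−1 = 29
i=1: 29 = 5^2 + 4 (b=5); 5→6: 6^2 + 4 = 40; 40−1 = 39
i=2: 39 = 6^2 + 3 (b=6); 6→7: 7^2 + 3 = 52; 52−1 = 51
i=3: 51 = 7^2 + 2 (b=7); 7→8: 8^2 + 2 = 66; 66−1 = 65
i=4: 65 = 8^2 + 1 (b=8); 8→9: 9^2 + 1 = 82; 82−1 = 81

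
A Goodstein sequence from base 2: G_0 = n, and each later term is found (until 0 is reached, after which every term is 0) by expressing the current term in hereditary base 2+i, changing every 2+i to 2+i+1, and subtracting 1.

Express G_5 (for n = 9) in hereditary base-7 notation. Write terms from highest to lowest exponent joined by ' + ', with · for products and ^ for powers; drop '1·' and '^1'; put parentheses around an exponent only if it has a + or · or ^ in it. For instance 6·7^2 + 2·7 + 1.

3·7^7 + 3·7^3 + 3·7^2 + 3·7

i=0: 9 = 2^(2 + 1) + 1 (b=2); 2→3: 3^(3 + 1) + 1 = 82; 82−1 = 81
i=1: 81 = 3^(3 + 1) (b=3); 3→4: 4^(4 + 1) = 1024; 1024−1 = 1023
i=2: 1023 = 3·4^4 + 3·4^3 + 3·4^2 + 3·4 + 3 (b=4); 4→5: 3·5^5 + 3·5^3 + 3·5^2 + 3·5 + 3 = 9843; 9843−1 = 9842
i=3: 9842 = 3·5^5 + 3·5^3 + 3·5^2 + 3·5 + 2 (b=5); 5→6: 3·6^6 + 3·6^3 + 3·6^2 + 3·6 + 2 = 140744; 140744−1 = 140743
i=4: 140743 = 3·6^6 + 3·6^3 + 3·6^2 + 3·6 + 1 (b=6); 6→7: 3·7^7 + 3·7^3 + 3·7^2 + 3·7 + 1 = 2471827; 2471827−1 = 2471826
i=5: 2471826 = 3·7^7 + 3·7^3 + 3·7^2 + 3·7 (b=7); 7→8: 3·8^8 + 3·8^3 + 3·8^2 + 3·8 = 50333400; 50333400−1 = 50333399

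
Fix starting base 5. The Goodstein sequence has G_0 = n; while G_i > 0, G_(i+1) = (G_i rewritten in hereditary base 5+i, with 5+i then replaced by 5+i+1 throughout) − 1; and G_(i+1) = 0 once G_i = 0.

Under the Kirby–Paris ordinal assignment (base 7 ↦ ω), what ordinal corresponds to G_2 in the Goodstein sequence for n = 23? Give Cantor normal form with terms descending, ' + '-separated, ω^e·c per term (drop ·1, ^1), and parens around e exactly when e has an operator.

23 —HB5→ 4·5 + 3 —bump→ 4·6 + 3 = 27 —(−1)→ 26
26 —HB6→ 4·6 + 2 —bump→ 4·7 + 2 = 30 —(−1)→ 29
29 —HB7→ 4·7 + 1 —bump→ 4·8 + 1 = 33 —(−1)→ 32

ω·4 + 1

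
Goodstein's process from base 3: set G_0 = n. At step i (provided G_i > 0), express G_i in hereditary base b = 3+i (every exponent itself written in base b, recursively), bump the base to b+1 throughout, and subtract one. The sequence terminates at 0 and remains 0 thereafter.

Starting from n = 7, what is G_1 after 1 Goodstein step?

8

[0] 7 ≡ 2·3 + 1 (base 3). Lift 4: 9. −1: 8.
[1] 8 ≡ 2·4 (base 4). Lift 5: 10. −1: 9.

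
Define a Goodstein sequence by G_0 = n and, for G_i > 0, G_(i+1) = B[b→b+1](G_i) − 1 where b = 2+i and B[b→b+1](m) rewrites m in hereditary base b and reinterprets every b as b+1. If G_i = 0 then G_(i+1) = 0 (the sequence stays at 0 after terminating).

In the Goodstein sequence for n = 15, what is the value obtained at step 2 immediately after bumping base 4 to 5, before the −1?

[0] 15 ≡ 2^(2 + 1) + 2^2 + 2 + 1 (base 2). Lift 3: 112. −1: 111.
[1] 111 ≡ 3^(3 + 1) + 3^3 + 3 (base 3). Lift 4: 1284. −1: 1283.
[2] 1283 ≡ 4^(4 + 1) + 4^4 + 3 (base 4). Lift 5: 18753. −1: 18752.

18753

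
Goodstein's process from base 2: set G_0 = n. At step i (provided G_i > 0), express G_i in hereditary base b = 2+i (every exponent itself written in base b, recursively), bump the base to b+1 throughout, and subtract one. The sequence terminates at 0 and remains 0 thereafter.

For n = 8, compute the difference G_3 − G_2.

5757

G_0 = 8. HB_2(8) = 2^(2 + 1). Bump = 81. G_1 = 80.
G_1 = 80. HB_3(80) = 2·3^3 + 2·3^2 + 2·3 + 2. Bump = 554. G_2 = 553.
G_2 = 553. HB_4(553) = 2·4^4 + 2·4^2 + 2·4 + 1. Bump = 6311. G_3 = 6310.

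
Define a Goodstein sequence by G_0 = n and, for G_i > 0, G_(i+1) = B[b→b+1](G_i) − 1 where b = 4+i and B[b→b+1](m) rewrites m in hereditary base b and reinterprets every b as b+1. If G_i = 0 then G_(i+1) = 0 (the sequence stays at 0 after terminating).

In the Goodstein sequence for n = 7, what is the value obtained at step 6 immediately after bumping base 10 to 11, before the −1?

5

[0] 7 ≡ 4 + 3 (base 4). Lift 5: 8. −1: 7.
[1] 7 ≡ 5 + 2 (base 5). Lift 6: 8. −1: 7.
[2] 7 ≡ 6 + 1 (base 6). Lift 7: 8. −1: 7.
[3] 7 ≡ 7 (base 7). Lift 8: 8. −1: 7.
[4] 7 ≡ 7 (base 8). Lift 9: 7. −1: 6.
[5] 6 ≡ 6 (base 9). Lift 10: 6. −1: 5.
[6] 5 ≡ 5 (base 10). Lift 11: 5. −1: 4.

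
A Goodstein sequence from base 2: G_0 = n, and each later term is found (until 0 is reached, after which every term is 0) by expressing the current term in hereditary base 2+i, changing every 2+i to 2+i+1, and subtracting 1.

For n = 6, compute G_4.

46655

G_0 = 6. HB_2(6) = 2^2 + 2. Bump = 30. G_1 = 29.
G_1 = 29. HB_3(29) = 3^3 + 2. Bump = 258. G_2 = 257.
G_2 = 257. HB_4(257) = 4^4 + 1. Bump = 3126. G_3 = 3125.
G_3 = 3125. HB_5(3125) = 5^5. Bump = 46656. G_4 = 46655.
G_4 = 46655. HB_6(46655) = 5·6^5 + 5·6^4 + 5·6^3 + 5·6^2 + 5·6 + 5. Bump = 98040. G_5 = 98039.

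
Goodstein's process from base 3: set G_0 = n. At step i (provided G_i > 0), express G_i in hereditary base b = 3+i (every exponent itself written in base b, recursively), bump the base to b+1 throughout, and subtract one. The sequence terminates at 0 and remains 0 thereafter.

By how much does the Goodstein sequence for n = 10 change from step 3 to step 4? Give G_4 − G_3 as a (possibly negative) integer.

3

10 —HB3→ 3^2 + 1 —bump→ 4^2 + 1 = 17 —(−1)→ 16
16 —HB4→ 4^2 —bump→ 5^2 = 25 —(−1)→ 24
24 —HB5→ 4·5 + 4 —bump→ 4·6 + 4 = 28 —(−1)→ 27
27 —HB6→ 4·6 + 3 —bump→ 4·7 + 3 = 31 —(−1)→ 30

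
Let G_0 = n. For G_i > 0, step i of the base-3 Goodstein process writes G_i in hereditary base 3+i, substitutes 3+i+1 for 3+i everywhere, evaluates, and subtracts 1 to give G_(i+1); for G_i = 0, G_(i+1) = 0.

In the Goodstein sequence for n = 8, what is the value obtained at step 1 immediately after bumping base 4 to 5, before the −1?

11

i=0: 8 = 2·3 + 2 (b=3); 3→4: 2·4 + 2 = 10; 10−1 = 9
i=1: 9 = 2·4 + 1 (b=4); 4→5: 2·5 + 1 = 11; 11−1 = 10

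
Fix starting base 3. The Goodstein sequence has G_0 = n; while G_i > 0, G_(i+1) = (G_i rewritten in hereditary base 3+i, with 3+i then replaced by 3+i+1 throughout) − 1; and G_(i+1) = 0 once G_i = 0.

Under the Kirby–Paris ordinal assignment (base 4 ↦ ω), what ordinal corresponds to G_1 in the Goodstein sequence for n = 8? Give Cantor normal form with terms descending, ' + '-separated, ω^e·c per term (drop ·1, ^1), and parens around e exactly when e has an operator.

ω·2 + 1

base 3: 8 = 2·3 + 2; at 4: 2·4 + 2 = 10; next = 9
base 4: 9 = 2·4 + 1; at 5: 2·5 + 1 = 11; next = 10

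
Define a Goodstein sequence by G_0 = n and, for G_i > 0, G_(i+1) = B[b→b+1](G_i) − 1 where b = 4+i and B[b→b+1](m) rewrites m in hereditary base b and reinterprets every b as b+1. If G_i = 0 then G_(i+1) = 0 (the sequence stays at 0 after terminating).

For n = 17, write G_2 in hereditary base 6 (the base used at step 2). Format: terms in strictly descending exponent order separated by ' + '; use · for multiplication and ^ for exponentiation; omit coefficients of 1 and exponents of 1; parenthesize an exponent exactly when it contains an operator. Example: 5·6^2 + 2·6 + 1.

base 4: 17 = 4^2 + 1; at 5: 5^2 + 1 = 26; next = 25
base 5: 25 = 5^2; at 6: 6^2 = 36; next = 35

5·6 + 5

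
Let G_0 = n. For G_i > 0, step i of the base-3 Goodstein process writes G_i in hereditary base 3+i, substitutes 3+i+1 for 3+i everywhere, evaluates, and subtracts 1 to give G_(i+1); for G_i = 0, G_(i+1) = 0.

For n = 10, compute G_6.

step 0: 10 = 3^2 + 1; sub 4 for 3: 4^2 + 1; = 17; G_1 = 17−1 = 16
step 1: 16 = 4^2; sub 5 for 4: 5^2; = 25; G_2 = 25−1 = 24
step 2: 24 = 4·5 + 4; sub 6 for 5: 4·6 + 4; = 28; G_3 = 28−1 = 27
step 3: 27 = 4·6 + 3; sub 7 for 6: 4·7 + 3; = 31; G_4 = 31−1 = 30
step 4: 30 = 4·7 + 2; sub 8 for 7: 4·8 + 2; = 34; G_5 = 34−1 = 33
step 5: 33 = 4·8 + 1; sub 9 for 8: 4·9 + 1; = 37; G_6 = 37−1 = 36
step 6: 36 = 4·9; sub 10 for 9: 4·10; = 40; G_7 = 40−1 = 39

36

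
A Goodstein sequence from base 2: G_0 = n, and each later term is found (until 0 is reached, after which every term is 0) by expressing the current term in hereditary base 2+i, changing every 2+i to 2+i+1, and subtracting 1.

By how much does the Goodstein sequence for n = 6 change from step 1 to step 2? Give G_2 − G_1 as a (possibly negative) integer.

G_0=6  [base 2] 2^2 + 2  →[2↦3]→  3^3 + 3 = 30  −1 ⇒ G_1=29
G_1=29  [base 3] 3^3 + 2  →[3↦4]→  4^4 + 2 = 258  −1 ⇒ G_2=257

228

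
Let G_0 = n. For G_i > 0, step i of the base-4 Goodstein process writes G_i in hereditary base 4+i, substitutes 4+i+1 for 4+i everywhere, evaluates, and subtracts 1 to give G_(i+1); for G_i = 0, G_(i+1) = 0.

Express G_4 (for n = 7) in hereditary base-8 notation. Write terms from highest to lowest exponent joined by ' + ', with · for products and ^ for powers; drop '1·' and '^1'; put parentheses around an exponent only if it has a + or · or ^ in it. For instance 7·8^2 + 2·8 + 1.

(0) 7|_4 = 4 + 3 ↦ 5 + 3|_5 = 8 ⇒ 7
(1) 7|_5 = 5 + 2 ↦ 6 + 2|_6 = 8 ⇒ 7
(2) 7|_6 = 6 + 1 ↦ 7 + 1|_7 = 8 ⇒ 7
(3) 7|_7 = 7 ↦ 8|_8 = 8 ⇒ 7
(4) 7|_8 = 7 ↦ 7|_9 = 7 ⇒ 6

7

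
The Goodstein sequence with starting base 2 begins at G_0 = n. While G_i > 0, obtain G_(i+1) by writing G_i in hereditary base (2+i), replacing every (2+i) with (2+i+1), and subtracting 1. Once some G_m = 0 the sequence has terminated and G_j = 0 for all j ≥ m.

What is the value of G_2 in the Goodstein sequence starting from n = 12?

1065

G_0=12  [base 2] 2^(2 + 1) + 2^2  →[2↦3]→  3^(3 + 1) + 3^3 = 108  −1 ⇒ G_1=107
G_1=107  [base 3] 3^(3 + 1) + 2·3^2 + 2·3 + 2  →[3↦4]→  4^(4 + 1) + 2·4^2 + 2·4 + 2 = 1066  −1 ⇒ G_2=1065
G_2=1065  [base 4] 4^(4 + 1) + 2·4^2 + 2·4 + 1  →[4↦5]→  5^(5 + 1) + 2·5^2 + 2·5 + 1 = 15686  −1 ⇒ G_3=15685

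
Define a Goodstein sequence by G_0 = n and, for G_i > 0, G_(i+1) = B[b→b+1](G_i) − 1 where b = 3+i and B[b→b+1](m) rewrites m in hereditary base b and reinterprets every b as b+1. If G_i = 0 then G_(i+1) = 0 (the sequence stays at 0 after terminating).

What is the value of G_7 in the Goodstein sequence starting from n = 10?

39

10 —HB3→ 3^2 + 1 —bump→ 4^2 + 1 = 17 —(−1)→ 16
16 —HB4→ 4^2 —bump→ 5^2 = 25 —(−1)→ 24
24 —HB5→ 4·5 + 4 —bump→ 4·6 + 4 = 28 —(−1)→ 27
27 —HB6→ 4·6 + 3 —bump→ 4·7 + 3 = 31 —(−1)→ 30
30 —HB7→ 4·7 + 2 —bump→ 4·8 + 2 = 34 —(−1)→ 33
33 —HB8→ 4·8 + 1 —bump→ 4·9 + 1 = 37 —(−1)→ 36
36 —HB9→ 4·9 —bump→ 4·10 = 40 —(−1)→ 39
39 —HB10→ 3·10 + 9 —bump→ 3·11 + 9 = 42 —(−1)→ 41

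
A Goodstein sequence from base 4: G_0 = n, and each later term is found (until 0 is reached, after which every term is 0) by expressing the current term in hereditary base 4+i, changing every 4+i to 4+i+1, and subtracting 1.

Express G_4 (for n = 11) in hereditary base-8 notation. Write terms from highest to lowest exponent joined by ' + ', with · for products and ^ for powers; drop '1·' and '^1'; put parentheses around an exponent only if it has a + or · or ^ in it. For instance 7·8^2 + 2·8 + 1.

11 —HB4→ 2·4 + 3 —bump→ 2·5 + 3 = 13 —(−1)→ 12
12 —HB5→ 2·5 + 2 —bump→ 2·6 + 2 = 14 —(−1)→ 13
13 —HB6→ 2·6 + 1 —bump→ 2·7 + 1 = 15 —(−1)→ 14
14 —HB7→ 2·7 —bump→ 2·8 = 16 —(−1)→ 15
15 —HB8→ 8 + 7 —bump→ 9 + 7 = 16 —(−1)→ 15

8 + 7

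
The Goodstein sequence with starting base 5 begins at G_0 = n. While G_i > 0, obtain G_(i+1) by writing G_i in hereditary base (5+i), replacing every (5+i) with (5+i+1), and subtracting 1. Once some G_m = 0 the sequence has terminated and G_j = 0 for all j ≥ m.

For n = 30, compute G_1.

(0) 30|_5 = 5^2 + 5 ↦ 6^2 + 6|_6 = 42 ⇒ 41
(1) 41|_6 = 6^2 + 5 ↦ 7^2 + 5|_7 = 54 ⇒ 53

41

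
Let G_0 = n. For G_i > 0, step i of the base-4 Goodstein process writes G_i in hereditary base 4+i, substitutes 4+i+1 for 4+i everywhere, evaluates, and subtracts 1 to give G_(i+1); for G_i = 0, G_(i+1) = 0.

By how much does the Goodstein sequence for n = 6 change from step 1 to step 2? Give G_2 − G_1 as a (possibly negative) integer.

G_0 = 6. HB_4(6) = 4 + 2. Bump = 7. G_1 = 6.
G_1 = 6. HB_5(6) = 5 + 1. Bump = 7. G_2 = 6.

0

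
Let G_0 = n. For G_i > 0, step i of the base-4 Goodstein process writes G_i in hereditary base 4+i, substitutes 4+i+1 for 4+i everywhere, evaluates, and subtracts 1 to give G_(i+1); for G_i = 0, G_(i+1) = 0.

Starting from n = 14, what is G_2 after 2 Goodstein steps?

18

i=0: 14 = 3·4 + 2 (b=4); 4→5: 3·5 + 2 = 17; 17−1 = 16
i=1: 16 = 3·5 + 1 (b=5); 5→6: 3·6 + 1 = 19; 19−1 = 18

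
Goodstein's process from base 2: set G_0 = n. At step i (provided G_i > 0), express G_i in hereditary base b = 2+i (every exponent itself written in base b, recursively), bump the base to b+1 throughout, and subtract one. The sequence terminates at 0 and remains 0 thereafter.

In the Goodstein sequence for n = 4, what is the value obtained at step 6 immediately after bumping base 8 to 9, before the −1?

174

[0] 4 ≡ 2^2 (base 2). Lift 3: 27. −1: 26.
[1] 26 ≡ 2·3^2 + 2·3 + 2 (base 3). Lift 4: 42. −1: 41.
[2] 41 ≡ 2·4^2 + 2·4 + 1 (base 4). Lift 5: 61. −1: 60.
[3] 60 ≡ 2·5^2 + 2·5 (base 5). Lift 6: 84. −1: 83.
[4] 83 ≡ 2·6^2 + 6 + 5 (base 6). Lift 7: 110. −1: 109.
[5] 109 ≡ 2·7^2 + 7 + 4 (base 7). Lift 8: 140. −1: 139.
[6] 139 ≡ 2·8^2 + 8 + 3 (base 8). Lift 9: 174. −1: 173.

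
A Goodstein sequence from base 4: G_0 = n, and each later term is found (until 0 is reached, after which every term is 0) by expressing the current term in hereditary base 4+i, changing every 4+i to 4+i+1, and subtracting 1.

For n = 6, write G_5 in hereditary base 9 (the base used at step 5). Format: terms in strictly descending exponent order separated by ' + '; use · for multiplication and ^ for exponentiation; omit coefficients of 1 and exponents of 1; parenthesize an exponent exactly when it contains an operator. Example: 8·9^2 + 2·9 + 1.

(0) 6|_4 = 4 + 2 ↦ 5 + 2|_5 = 7 ⇒ 6
(1) 6|_5 = 5 + 1 ↦ 6 + 1|_6 = 7 ⇒ 6
(2) 6|_6 = 6 ↦ 7|_7 = 7 ⇒ 6
(3) 6|_7 = 6 ↦ 6|_8 = 6 ⇒ 5
(4) 5|_8 = 5 ↦ 5|_9 = 5 ⇒ 4
(5) 4|_9 = 4 ↦ 4|_10 = 4 ⇒ 3

4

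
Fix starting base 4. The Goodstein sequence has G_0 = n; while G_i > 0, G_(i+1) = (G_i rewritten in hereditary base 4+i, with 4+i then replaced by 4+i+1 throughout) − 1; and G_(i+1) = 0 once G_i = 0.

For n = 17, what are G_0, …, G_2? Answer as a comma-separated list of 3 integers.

17 —HB4→ 4^2 + 1 —bump→ 5^2 + 1 = 26 —(−1)→ 25
25 —HB5→ 5^2 —bump→ 6^2 = 36 —(−1)→ 35

17, 25, 35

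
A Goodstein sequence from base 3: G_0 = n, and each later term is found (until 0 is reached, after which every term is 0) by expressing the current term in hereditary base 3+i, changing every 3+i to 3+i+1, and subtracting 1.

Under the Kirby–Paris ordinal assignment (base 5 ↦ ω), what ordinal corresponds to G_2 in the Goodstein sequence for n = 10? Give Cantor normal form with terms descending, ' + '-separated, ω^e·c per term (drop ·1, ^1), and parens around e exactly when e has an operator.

(0) 10|_3 = 3^2 + 1 ↦ 4^2 + 1|_4 = 17 ⇒ 16
(1) 16|_4 = 4^2 ↦ 5^2|_5 = 25 ⇒ 24
(2) 24|_5 = 4·5 + 4 ↦ 4·6 + 4|_6 = 28 ⇒ 27

ω·4 + 4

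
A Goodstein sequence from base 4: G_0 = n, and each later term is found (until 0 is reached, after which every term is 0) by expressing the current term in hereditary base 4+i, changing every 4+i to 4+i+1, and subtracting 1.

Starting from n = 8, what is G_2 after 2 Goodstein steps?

9

(0) 8|_4 = 2·4 ↦ 2·5|_5 = 10 ⇒ 9
(1) 9|_5 = 5 + 4 ↦ 6 + 4|_6 = 10 ⇒ 9
(2) 9|_6 = 6 + 3 ↦ 7 + 3|_7 = 10 ⇒ 9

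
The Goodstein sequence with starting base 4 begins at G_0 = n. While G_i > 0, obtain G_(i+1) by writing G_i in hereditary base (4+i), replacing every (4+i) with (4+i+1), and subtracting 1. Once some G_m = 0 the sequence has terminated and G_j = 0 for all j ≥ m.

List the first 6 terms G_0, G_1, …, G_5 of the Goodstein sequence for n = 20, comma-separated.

G_0 = 20. HB_4(20) = 4^2 + 4. Bump = 30. G_1 = 29.
G_1 = 29. HB_5(29) = 5^2 + 4. Bump = 40. G_2 = 39.
G_2 = 39. HB_6(39) = 6^2 + 3. Bump = 52. G_3 = 51.
G_3 = 51. HB_7(51) = 7^2 + 2. Bump = 66. G_4 = 65.
G_4 = 65. HB_8(65) = 8^2 + 1. Bump = 82. G_5 = 81.

20, 29, 39, 51, 65, 81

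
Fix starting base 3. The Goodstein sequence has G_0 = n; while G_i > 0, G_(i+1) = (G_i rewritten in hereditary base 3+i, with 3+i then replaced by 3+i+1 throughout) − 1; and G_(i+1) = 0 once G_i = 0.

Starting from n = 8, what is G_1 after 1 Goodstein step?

G_0 = 8. HB_3(8) = 2·3 + 2. Bump = 10. G_1 = 9.
G_1 = 9. HB_4(9) = 2·4 + 1. Bump = 11. G_2 = 10.

9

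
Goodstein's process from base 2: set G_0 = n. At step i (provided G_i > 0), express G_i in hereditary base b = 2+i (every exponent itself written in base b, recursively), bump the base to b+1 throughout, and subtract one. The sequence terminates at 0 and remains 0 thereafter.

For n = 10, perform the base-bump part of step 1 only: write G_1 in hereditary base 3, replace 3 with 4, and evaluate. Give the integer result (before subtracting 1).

G_0 = 10. HB_2(10) = 2^(2 + 1) + 2. Bump = 84. G_1 = 83.
G_1 = 83. HB_3(83) = 3^(3 + 1) + 2. Bump = 1026. G_2 = 1025.

1026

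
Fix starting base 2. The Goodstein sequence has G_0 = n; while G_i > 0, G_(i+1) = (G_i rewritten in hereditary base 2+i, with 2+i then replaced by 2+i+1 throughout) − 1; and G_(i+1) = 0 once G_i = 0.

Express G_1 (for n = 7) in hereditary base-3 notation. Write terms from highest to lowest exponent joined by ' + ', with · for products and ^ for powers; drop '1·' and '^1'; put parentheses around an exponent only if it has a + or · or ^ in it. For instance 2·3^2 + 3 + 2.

3^3 + 3

step 0: 7 = 2^2 + 2 + 1; sub 3 for 2: 3^3 + 3 + 1; = 31; G_1 = 31−1 = 30
step 1: 30 = 3^3 + 3; sub 4 for 3: 4^4 + 4; = 260; G_2 = 260−1 = 259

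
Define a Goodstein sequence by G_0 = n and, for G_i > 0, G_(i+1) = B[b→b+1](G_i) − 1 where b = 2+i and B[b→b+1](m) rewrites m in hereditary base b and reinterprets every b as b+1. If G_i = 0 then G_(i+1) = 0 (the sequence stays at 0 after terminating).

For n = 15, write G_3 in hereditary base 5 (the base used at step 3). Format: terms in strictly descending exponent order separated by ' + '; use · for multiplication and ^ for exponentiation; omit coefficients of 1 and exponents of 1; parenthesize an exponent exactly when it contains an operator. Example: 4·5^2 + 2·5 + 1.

5^(5 + 1) + 5^5 + 2

G_0 = 15. HB_2(15) = 2^(2 + 1) + 2^2 + 2 + 1. Bump = 112. G_1 = 111.
G_1 = 111. HB_3(111) = 3^(3 + 1) + 3^3 + 3. Bump = 1284. G_2 = 1283.
G_2 = 1283. HB_4(1283) = 4^(4 + 1) + 4^4 + 3. Bump = 18753. G_3 = 18752.
G_3 = 18752. HB_5(18752) = 5^(5 + 1) + 5^5 + 2. Bump = 326594. G_4 = 326593.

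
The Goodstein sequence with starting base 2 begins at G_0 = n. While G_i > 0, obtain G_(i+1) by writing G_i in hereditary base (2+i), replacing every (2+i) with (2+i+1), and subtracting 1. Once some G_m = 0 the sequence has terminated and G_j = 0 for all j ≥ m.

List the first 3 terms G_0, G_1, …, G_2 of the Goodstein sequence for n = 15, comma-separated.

i=0: 15 = 2^(2 + 1) + 2^2 + 2 + 1 (b=2); 2→3: 3^(3 + 1) + 3^3 + 3 + 1 = 112; 112−1 = 111
i=1: 111 = 3^(3 + 1) + 3^3 + 3 (b=3); 3→4: 4^(4 + 1) + 4^4 + 4 = 1284; 1284−1 = 1283

15, 111, 1283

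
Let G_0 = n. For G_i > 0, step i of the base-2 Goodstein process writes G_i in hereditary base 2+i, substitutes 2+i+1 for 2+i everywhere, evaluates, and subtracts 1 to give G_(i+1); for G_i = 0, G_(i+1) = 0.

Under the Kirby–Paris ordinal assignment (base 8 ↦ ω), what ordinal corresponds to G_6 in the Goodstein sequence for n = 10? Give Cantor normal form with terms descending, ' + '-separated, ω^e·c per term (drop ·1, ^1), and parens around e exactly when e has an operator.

(0) 10|_2 = 2^(2 + 1) + 2 ↦ 3^(3 + 1) + 3|_3 = 84 ⇒ 83
(1) 83|_3 = 3^(3 + 1) + 2 ↦ 4^(4 + 1) + 2|_4 = 1026 ⇒ 1025
(2) 1025|_4 = 4^(4 + 1) + 1 ↦ 5^(5 + 1) + 1|_5 = 15626 ⇒ 15625
(3) 15625|_5 = 5^(5 + 1) ↦ 6^(6 + 1)|_6 = 279936 ⇒ 279935
(4) 279935|_6 = 5·6^6 + 5·6^5 + 5·6^4 + 5·6^3 + 5·6^2 + 5·6 + 5 ↦ 5·7^7 + 5·7^5 + 5·7^4 + 5·7^3 + 5·7^2 + 5·7 + 5|_7 = 4215755 ⇒ 4215754
(5) 4215754|_7 = 5·7^7 + 5·7^5 + 5·7^4 + 5·7^3 + 5·7^2 + 5·7 + 4 ↦ 5·8^8 + 5·8^5 + 5·8^4 + 5·8^3 + 5·8^2 + 5·8 + 4|_8 = 84073324 ⇒ 84073323
(6) 84073323|_8 = 5·8^8 + 5·8^5 + 5·8^4 + 5·8^3 + 5·8^2 + 5·8 + 3 ↦ 5·9^9 + 5·9^5 + 5·9^4 + 5·9^3 + 5·9^2 + 5·9 + 3|_9 = 1937434593 ⇒ 1937434592

ω^ω·5 + ω^5·5 + ω^4·5 + ω^3·5 + ω^2·5 + ω·5 + 3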